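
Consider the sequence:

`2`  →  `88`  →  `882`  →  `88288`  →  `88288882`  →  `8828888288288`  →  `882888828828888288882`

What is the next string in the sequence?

8828888288288882888828828888288288

Each term (from the third on) is the previous term followed by the one before it: term 3 = 88·2 = 882.
So term 8 is 882888828828888288882·8828888288288.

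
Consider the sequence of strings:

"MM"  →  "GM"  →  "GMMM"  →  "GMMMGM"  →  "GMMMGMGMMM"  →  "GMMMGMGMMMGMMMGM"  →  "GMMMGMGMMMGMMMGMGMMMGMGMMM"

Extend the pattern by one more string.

GMMMGMGMMMGMMMGMGMMMGMGMMMGMMMGMGMMMGMMMGM

From term 3 onward, concatenate the last term with the second-to-last: GM·MM = GMMM, GMMM·GM = GMMMGM, …
So term 8 is GMMMGMGMMMGMMMGMGMMMGMGMMM·GMMMGMGMMMGMMMGM.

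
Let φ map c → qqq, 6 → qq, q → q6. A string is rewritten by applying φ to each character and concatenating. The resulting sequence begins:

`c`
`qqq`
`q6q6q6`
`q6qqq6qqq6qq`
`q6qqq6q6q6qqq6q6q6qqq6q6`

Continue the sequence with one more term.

q6qqq6q6q6qqq6qqq6qqq6q6q6qqq6qqq6qqq6q6q6qqq6qq

Replace each of the 24 characters of q6qqq6q6q6qqq6q6q6qqq6q6 in place — q6 qq q6 q6 q6 qq q6 qq q6 qq q6 q6 q6 qq q6 qq q6 qq q6 q6 q6 qq q6 qq — and concatenate.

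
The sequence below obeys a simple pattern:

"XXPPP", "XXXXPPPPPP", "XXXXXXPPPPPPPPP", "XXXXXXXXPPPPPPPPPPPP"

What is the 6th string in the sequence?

XXXXXXXXXXXXPPPPPPPPPPPPPPPPPP

Reading off run lengths: X runs 2, 4, 6, 8; P runs 3, 6, 9, 12 — each is linear in n (n = 1, 2, …).
For term 6, n = 6, so the run lengths are 12, 18.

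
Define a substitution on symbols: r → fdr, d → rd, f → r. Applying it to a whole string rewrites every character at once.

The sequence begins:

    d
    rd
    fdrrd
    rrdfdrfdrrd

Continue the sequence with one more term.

Rewriting each symbol of rrdfdrfdrrd: r→fdr, r→fdr, d→rd, f→r, d→rd, r→fdr, f→r, d→rd, r→fdr, r→fdr, d→rd, which concatenates to fdr fdr rd r rd fdr r rd fdr fdr rd.

fdrfdrrdrrdfdrrrdfdrfdrrd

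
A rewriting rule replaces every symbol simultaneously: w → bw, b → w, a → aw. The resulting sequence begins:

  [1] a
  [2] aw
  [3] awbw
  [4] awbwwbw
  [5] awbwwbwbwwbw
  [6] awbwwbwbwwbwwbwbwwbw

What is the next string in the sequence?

Rewriting the 20 symbols of awbwwbwbwwbwwbwbwwbw one by one yields aw bw w bw bw w bw w bw bw w bw bw w bw w bw bw w bw; concatenated:

awbwwbwbwwbwwbwbwwbwbwwbwwbwbwwbw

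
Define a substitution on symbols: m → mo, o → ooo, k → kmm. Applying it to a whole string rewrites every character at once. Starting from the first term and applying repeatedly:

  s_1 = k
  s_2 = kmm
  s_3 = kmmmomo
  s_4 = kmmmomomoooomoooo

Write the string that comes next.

Rewriting the 17 symbols of kmmmomomoooomoooo one by one yields kmm mo mo mo ooo mo ooo mo ooo ooo ooo ooo mo ooo ooo ooo ooo; concatenated:

kmmmomomoooomoooomooooooooooooomooooooooooooo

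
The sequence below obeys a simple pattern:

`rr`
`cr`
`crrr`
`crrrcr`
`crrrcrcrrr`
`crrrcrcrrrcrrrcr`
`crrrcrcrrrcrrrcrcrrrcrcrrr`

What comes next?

From term 3 onward, concatenate the last term with the second-to-last: cr·rr = crrr, crrr·cr = crrrcr, …
So term 8 is crrrcrcrrrcrrrcrcrrrcrcrrr·crrrcrcrrrcrrrcr.

crrrcrcrrrcrrrcrcrrrcrcrrrcrrrcrcrrrcrrrcr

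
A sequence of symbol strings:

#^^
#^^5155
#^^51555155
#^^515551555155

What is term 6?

#^^51555155515551555155

Each term is the previous one with 5155 appended.
From #^^515551555155, 2 further steps: #^^515551555155 → #^^5155515551555155 → (answer).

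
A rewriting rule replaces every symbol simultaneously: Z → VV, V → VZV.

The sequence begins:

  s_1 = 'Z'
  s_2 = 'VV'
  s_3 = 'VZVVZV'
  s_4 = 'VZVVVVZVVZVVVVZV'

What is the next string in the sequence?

Rewriting the 16 symbols of VZVVVVZVVZVVVVZV one by one yields VZV VV VZV VZV VZV VZV VV VZV VZV VV VZV VZV VZV VZV VV VZV; concatenated:

VZVVVVZVVZVVZVVZVVVVZVVZVVVVZVVZVVZVVZVVVVZV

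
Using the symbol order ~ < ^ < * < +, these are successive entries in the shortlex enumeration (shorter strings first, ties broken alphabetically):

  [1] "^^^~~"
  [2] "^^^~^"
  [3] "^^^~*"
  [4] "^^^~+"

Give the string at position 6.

Continuing the enumeration 2 steps past ^^^~+: ^^^~+ → ^^^^~ → (answer).

^^^^^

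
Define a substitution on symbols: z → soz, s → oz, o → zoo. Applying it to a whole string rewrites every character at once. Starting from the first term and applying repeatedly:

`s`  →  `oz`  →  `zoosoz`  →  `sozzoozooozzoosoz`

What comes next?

φ(sozzoozooozzoosoz) expands symbol-by-symbol to oz zoo soz soz zoo zoo soz zoo zoo zoo soz soz zoo zoo oz zoo soz; joining the 17 pieces gives the next term.

ozzoosozsozzoozoosozzoozoozoosozsozzoozooozzoosoz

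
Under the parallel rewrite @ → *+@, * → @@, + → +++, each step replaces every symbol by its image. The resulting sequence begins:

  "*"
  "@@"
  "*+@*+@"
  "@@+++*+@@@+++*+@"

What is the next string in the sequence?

φ(@@+++*+@@@+++*+@) expands symbol-by-symbol to *+@ *+@ +++ +++ +++ @@ +++ *+@ *+@ *+@ +++ +++ +++ @@ +++ *+@; joining the 16 pieces gives the next term.

*+@*+@+++++++++@@+++*+@*+@*+@+++++++++@@+++*+@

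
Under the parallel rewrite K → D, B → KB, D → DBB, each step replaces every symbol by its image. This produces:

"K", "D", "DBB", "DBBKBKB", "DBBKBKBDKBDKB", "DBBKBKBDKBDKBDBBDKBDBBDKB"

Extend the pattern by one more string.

Rewriting the 25 symbols of DBBKBKBDKBDKBDBBDKBDBBDKB one by one yields DBB KB KB D KB D KB DBB D KB DBB D KB DBB KB KB DBB D KB DBB KB KB DBB D KB; concatenated:

DBBKBKBDKBDKBDBBDKBDBBDKBDBBKBKBDBBDKBDBBKBKBDBBDKB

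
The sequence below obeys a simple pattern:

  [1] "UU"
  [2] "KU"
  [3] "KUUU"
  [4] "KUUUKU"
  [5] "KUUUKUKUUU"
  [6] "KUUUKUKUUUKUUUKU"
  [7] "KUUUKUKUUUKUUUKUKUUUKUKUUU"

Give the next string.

Each term (from the third on) is the previous term followed by the one before it: term 3 = KU·UU = KUUU.
So term 8 is KUUUKUKUUUKUUUKUKUUUKUKUUU·KUUUKUKUUUKUUUKU.

KUUUKUKUUUKUUUKUKUUUKUKUUUKUUUKUKUUUKUUUKU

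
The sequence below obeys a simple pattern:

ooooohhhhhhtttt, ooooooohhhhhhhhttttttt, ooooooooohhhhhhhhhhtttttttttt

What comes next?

ooooooooooohhhhhhhhhhhhttttttttttttt

Each string has the form o^{2n+1} h^{2n+2} t^{3n-2}, where the shown terms are n = 2, 3, 4.
For the next term, n = 5, so the run lengths are 11, 12, 13.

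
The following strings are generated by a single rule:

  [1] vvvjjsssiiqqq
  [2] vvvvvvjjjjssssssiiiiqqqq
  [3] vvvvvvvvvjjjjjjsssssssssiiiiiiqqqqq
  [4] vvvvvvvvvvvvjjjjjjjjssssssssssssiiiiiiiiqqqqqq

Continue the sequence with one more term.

vvvvvvvvvvvvvvvjjjjjjjjjjsssssssssssssssiiiiiiiiiiqqqqqqq

Each string has the form v^{3n} j^{2n} s^{3n} i^{2n} q^{n+2} (n = 1, 2, …).
For the next term, n = 5, so the run lengths are 15, 10, 15, 10, 7.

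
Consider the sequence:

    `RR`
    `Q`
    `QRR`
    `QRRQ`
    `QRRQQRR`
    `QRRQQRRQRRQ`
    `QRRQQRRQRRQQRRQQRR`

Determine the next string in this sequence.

From term 3 onward, concatenate the last term with the second-to-last: Q·RR = QRR, QRR·Q = QRRQ, …
So term 8 is QRRQQRRQRRQQRRQQRR·QRRQQRRQRRQ.

QRRQQRRQRRQQRRQQRRQRRQQRRQRRQ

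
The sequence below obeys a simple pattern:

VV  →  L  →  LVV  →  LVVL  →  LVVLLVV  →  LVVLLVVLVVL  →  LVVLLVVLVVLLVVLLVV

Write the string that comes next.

From term 3 onward, concatenate the last term with the second-to-last: L·VV = LVV, LVV·L = LVVL, …
Continuing: LVVLLVVLVVLLVVLLVV · LVVLLVVLVVL gives term 8.

LVVLLVVLVVLLVVLLVVLVVLLVVLVVL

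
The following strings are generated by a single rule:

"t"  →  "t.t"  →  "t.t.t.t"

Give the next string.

t.t.t.t.t.t.t.t

s(k+1) = s(k)·.·s(k) — each term doubles the last with '.' between the halves.
One more doubling of t.t.t.t gives the answer.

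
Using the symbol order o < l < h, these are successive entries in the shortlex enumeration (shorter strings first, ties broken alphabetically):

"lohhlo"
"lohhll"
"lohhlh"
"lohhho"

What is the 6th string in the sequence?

lohhhh

Stepping forward 2 times from lohhho: lohhho → lohhhl, then the target.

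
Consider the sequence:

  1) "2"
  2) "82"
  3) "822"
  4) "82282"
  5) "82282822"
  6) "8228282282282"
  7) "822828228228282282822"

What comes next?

8228282282282822828228228282282282

This is a Fibonacci-style word recurrence s(k) = s(k−1)·s(k−2): e.g. 82·2 = 822.
Continuing: 822828228228282282822 · 8228282282282 gives term 8.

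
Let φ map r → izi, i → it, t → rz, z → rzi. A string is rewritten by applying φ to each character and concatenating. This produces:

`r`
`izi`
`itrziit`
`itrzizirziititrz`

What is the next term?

itrzizirziitrziitizirziititrzitrzizirzi

Applying the rule to each of the 16 symbols of itrzizirziititrz gives the pieces it rz izi rzi it rzi it izi rzi it it rz it rz izi rzi, which concatenate to the answer.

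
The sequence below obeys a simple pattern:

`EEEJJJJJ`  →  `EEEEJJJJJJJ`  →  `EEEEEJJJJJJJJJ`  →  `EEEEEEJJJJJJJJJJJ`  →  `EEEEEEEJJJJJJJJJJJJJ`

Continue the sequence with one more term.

EEEEEEEEJJJJJJJJJJJJJJJ

Term n consists of n E's, followed by 2n-1 J's, where the shown terms are n = 3, 4, 5, 6, 7.
Setting n = 8 gives 8, 15 characters in each block.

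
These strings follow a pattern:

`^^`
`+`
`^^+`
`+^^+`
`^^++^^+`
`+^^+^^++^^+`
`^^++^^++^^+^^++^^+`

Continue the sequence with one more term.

This is a Fibonacci-style word recurrence s(k) = s(k−2)·s(k−1): e.g. ^^·+ = ^^+.
So term 8 is +^^+^^++^^+·^^++^^++^^+^^++^^+.

+^^+^^++^^+^^++^^++^^+^^++^^+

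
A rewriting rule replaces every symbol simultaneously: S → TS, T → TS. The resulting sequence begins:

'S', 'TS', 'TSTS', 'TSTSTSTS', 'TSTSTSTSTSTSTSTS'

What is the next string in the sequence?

Applying the rule to each of the 16 symbols of TSTSTSTSTSTSTSTS gives the pieces TS TS TS TS TS TS TS TS TS TS TS TS TS TS TS TS, which concatenate to the answer.

TSTSTSTSTSTSTSTSTSTSTSTSTSTSTSTS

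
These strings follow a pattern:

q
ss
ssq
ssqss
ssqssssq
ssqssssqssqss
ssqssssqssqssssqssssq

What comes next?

This is a Fibonacci-style word recurrence s(k) = s(k−1)·s(k−2): e.g. ss·q = ssq.
So term 8 is ssqssssqssqssssqssssq·ssqssssqssqss.

ssqssssqssqssssqssssqssqssssqssqss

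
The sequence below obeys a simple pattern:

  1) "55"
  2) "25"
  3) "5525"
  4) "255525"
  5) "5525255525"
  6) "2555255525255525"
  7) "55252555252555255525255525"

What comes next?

From term 3 onward, concatenate the second-to-last term with the last: 55·25 = 5525, 25·5525 = 255525, …
Continuing: 2555255525255525 · 55252555252555255525255525 gives term 8.

255525552525552555252555252555255525255525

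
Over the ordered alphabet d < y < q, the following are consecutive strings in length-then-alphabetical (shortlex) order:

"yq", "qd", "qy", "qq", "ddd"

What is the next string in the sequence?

ddy

The successor of ddd increments the rightmost position that isn't already q and resets every position after it to d.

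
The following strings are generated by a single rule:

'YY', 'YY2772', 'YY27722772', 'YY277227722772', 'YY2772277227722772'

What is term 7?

YY277227722772277227722772

Every step adds 2772 to the end: s(k+1) = s(k)·2772.
From YY2772277227722772, 2 further steps: YY2772277227722772 → YY27722772277227722772 → (answer).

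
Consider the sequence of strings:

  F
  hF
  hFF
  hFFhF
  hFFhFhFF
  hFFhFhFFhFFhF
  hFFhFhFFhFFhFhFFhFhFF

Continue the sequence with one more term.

From term 3 onward, concatenate the last term with the second-to-last: hF·F = hFF, hFF·hF = hFFhF, …
Continuing: hFFhFhFFhFFhFhFFhFhFF · hFFhFhFFhFFhF gives term 8.

hFFhFhFFhFFhFhFFhFhFFhFFhFhFFhFFhF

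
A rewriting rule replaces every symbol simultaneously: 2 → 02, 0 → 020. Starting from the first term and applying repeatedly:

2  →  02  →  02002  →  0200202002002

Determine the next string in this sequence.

0200202002002020020200200202002002

Replace each of the 13 characters of 0200202002002 in place — 020 02 020 020 02 020 02 020 020 02 020 020 02 — and concatenate.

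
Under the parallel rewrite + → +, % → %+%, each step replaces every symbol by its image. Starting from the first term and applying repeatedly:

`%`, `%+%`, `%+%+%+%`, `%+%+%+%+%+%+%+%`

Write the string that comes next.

%+%+%+%+%+%+%+%+%+%+%+%+%+%+%+%

φ(%+%+%+%+%+%+%+%) expands symbol-by-symbol to %+% + %+% + %+% + %+% + %+% + %+% + %+% + %+%; joining the 15 pieces gives the next term.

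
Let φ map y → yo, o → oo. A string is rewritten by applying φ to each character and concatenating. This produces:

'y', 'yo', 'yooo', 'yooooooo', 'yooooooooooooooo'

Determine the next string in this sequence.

Replace each of the 16 characters of yooooooooooooooo in place — yo oo oo oo oo oo oo oo oo oo oo oo oo oo oo oo — and concatenate.

yooooooooooooooooooooooooooooooo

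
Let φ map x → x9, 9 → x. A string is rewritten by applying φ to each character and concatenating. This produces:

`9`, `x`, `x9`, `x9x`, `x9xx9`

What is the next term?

Apply φ to x9xx9 symbol by symbol: x→x9, 9→x, x→x9, x→x9, 9→x; joined: x9 x x9 x9 x.

x9xx9x9x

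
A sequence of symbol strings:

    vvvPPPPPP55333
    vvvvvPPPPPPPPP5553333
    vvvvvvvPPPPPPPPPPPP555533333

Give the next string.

vvvvvvvvvPPPPPPPPPPPPPPP55555333333

Term n consists of 2n-1 v's, followed by 3n P's, followed by n 5's, followed by n+1 3's, where the shown terms are n = 2, 3, 4.
For the next term, n = 5, so the run lengths are 9, 15, 5, 6.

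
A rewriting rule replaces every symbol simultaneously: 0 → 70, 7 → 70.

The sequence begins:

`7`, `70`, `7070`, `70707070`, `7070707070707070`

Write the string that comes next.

70707070707070707070707070707070

φ(7070707070707070) expands symbol-by-symbol to 70 70 70 70 70 70 70 70 70 70 70 70 70 70 70 70; joining the 16 pieces gives the next term.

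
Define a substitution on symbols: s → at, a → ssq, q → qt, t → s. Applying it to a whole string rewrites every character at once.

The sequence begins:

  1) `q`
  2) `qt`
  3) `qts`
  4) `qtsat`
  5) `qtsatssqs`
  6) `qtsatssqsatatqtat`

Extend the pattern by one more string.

Rewriting the 17 symbols of qtsatssqsatatqtat one by one yields qt s at ssq s at at qt at ssq s ssq s qt s ssq s; concatenated:

qtsatssqsatatqtatssqsssqsqtsssqs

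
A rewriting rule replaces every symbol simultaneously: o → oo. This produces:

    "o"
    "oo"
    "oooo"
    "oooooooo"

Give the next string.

Expanding oooooooo: o→oo, o→oo, o→oo, o→oo, o→oo, o→oo, o→oo, o→oo. Concatenated: oo oo oo oo oo oo oo oo.

oooooooooooooooo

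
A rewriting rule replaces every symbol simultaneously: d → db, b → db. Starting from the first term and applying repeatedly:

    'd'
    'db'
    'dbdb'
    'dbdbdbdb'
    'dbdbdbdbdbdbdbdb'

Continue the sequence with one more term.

dbdbdbdbdbdbdbdbdbdbdbdbdbdbdbdb

Applying the rule to each of the 16 symbols of dbdbdbdbdbdbdbdb gives the pieces db db db db db db db db db db db db db db db db, which concatenate to the answer.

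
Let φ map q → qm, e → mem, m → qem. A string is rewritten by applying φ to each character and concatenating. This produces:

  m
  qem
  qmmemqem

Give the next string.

Expanding qmmemqem: q→qm, m→qem, m→qem, e→mem, m→qem, q→qm, e→mem, m→qem. Concatenated: qm qem qem mem qem qm mem qem.

qmqemqemmemqemqmmemqem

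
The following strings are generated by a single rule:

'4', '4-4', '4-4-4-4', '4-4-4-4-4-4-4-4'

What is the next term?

s(k+1) = s(k)·-·s(k) — each term doubles the last with '-' between the halves.
One more doubling of 4-4-4-4-4-4-4-4 gives the answer.

4-4-4-4-4-4-4-4-4-4-4-4-4-4-4-4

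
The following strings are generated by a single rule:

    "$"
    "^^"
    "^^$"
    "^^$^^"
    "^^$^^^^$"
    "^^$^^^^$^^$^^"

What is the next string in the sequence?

From term 3 onward, concatenate the last term with the second-to-last: ^^·$ = ^^$, ^^$·^^ = ^^$^^, …
Continuing: ^^$^^^^$^^$^^ · ^^$^^^^$ gives term 7.

^^$^^^^$^^$^^^^$^^^^$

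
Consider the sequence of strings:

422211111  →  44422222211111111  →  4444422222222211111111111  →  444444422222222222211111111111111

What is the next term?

44444444422222222222222211111111111111111

Each string has the form 4^{2n-1} 2^{3n} 1^{3n+2} (n = 1, 2, …).
For the next term, n = 5, so the run lengths are 9, 15, 17.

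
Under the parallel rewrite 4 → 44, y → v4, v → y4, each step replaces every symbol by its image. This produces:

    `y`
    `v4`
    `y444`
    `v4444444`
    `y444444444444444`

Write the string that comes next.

Rewriting the 16 symbols of y444444444444444 one by one yields v4 44 44 44 44 44 44 44 44 44 44 44 44 44 44 44; concatenated:

v4444444444444444444444444444444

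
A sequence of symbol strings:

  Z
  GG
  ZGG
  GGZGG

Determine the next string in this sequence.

Each term (from the third on) is the two preceding terms concatenated in order: term 3 = Z·GG = ZGG.
The next term joins ZGG and GGZGG.

ZGGGGZGG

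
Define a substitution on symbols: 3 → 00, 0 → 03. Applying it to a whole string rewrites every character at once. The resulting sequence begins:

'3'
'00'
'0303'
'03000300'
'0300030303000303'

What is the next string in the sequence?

φ(0300030303000303) expands symbol-by-symbol to 03 00 03 03 03 00 03 00 03 00 03 03 03 00 03 00; joining the 16 pieces gives the next term.

03000303030003000300030303000300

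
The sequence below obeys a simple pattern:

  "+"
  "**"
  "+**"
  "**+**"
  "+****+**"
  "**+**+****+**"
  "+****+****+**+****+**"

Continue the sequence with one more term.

**+**+****+**+****+****+**+****+**

This is a Fibonacci-style word recurrence s(k) = s(k−2)·s(k−1): e.g. +·** = +**.
The next term joins **+**+****+** and +****+****+**+****+**.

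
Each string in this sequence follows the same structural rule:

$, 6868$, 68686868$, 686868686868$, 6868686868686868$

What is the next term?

Each term is the previous one with 6868 prepended.
Applying this once more to 6868686868686868$:

68686868686868686868$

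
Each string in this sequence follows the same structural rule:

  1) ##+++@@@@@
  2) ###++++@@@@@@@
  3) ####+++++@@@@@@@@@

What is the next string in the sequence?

#####++++++@@@@@@@@@@@

The n-th term is n-1 #'s then n +'s then 2n-1 @'s, where the shown terms are n = 3, 4, 5.
For the next term, n = 6, so the run lengths are 5, 6, 11.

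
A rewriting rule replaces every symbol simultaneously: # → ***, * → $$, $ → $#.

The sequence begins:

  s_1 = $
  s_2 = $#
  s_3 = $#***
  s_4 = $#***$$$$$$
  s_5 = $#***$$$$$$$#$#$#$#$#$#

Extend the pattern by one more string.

Replace each of the 23 characters of $#***$$$$$$$#$#$#$#$#$# in place — $# *** $$ $$ $$ $# $# $# $# $# $# $# *** $# *** $# *** $# *** $# *** $# *** — and concatenate.

$#***$$$$$$$#$#$#$#$#$#$#***$#***$#***$#***$#***$#***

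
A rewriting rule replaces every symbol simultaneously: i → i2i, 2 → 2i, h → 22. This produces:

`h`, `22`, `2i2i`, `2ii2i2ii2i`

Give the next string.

2ii2ii2i2ii2i2ii2ii2i2ii2i

Apply φ to 2ii2i2ii2i symbol by symbol: 2→2i, i→i2i, i→i2i, 2→2i, i→i2i, 2→2i, i→i2i, i→i2i, 2→2i, i→i2i; joined: 2i i2i i2i 2i i2i 2i i2i i2i 2i i2i.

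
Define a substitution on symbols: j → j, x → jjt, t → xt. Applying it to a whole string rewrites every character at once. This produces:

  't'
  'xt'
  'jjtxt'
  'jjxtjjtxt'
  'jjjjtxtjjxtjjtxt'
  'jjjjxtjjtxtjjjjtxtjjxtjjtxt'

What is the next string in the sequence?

φ(jjjjxtjjtxtjjjjtxtjjxtjjtxt) expands symbol-by-symbol to j j j j jjt xt j j xt jjt xt j j j j xt jjt xt j j jjt xt j j xt jjt xt; joining the 27 pieces gives the next term.

jjjjjjtxtjjxtjjtxtjjjjxtjjtxtjjjjtxtjjxtjjtxt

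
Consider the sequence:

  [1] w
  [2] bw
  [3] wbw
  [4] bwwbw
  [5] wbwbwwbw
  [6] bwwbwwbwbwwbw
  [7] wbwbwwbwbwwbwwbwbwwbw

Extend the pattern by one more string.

bwwbwwbwbwwbwwbwbwwbwbwwbwwbwbwwbw

Each term (from the third on) is the two preceding terms concatenated in order: term 3 = w·bw = wbw.
Continuing: bwwbwwbwbwwbw · wbwbwwbwbwwbwwbwbwwbw gives term 8.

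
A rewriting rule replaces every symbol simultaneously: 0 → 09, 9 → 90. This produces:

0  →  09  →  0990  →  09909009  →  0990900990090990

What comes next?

09909009900909909009099009909009

φ(0990900990090990) expands symbol-by-symbol to 09 90 90 09 90 09 09 90 90 09 09 90 09 90 90 09; joining the 16 pieces gives the next term.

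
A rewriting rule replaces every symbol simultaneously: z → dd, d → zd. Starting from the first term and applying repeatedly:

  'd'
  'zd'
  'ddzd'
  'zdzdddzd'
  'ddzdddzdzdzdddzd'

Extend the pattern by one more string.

φ(ddzdddzdzdzdddzd) expands symbol-by-symbol to zd zd dd zd zd zd dd zd dd zd dd zd zd zd dd zd; joining the 16 pieces gives the next term.

zdzdddzdzdzdddzdddzdddzdzdzdddzd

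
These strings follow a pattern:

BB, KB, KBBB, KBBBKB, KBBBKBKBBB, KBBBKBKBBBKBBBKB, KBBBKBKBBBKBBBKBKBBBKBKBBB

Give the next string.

KBBBKBKBBBKBBBKBKBBBKBKBBBKBBBKBKBBBKBBBKB

From term 3 onward, concatenate the last term with the second-to-last: KB·BB = KBBB, KBBB·KB = KBBBKB, …
Continuing: KBBBKBKBBBKBBBKBKBBBKBKBBB · KBBBKBKBBBKBBBKB gives term 8.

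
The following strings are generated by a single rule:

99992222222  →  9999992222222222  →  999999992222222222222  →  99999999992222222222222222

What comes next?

Term n consists of 2n 9's, followed by 3n+1 2's, where the shown terms are n = 2, 3, 4, 5.
At n = 6 the blocks have lengths 12, 19.

9999999999992222222222222222222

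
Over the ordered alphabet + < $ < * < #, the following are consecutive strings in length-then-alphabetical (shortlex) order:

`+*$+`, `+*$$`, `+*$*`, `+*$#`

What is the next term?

The successor of +*$# increments the rightmost position that isn't already # and resets every position after it to +.

+**+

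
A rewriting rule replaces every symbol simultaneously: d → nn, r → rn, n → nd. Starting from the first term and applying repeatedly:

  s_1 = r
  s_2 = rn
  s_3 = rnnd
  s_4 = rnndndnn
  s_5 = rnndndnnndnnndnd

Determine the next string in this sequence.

rnndndnnndnnndndndnnndndndnnndnn

Replace each of the 16 characters of rnndndnnndnnndnd in place — rn nd nd nn nd nn nd nd nd nn nd nd nd nn nd nn — and concatenate.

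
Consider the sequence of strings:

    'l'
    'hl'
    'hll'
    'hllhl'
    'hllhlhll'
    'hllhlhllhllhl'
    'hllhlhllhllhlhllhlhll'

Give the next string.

hllhlhllhllhlhllhlhllhllhlhllhllhl

This is a Fibonacci-style word recurrence s(k) = s(k−1)·s(k−2): e.g. hl·l = hll.
Continuing: hllhlhllhllhlhllhlhll · hllhlhllhllhl gives term 8.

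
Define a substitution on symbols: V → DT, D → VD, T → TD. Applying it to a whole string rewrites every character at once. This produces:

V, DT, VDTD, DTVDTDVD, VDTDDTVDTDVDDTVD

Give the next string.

DTVDTDVDVDTDDTVDTDVDDTVDVDTDDTVD

Applying the rule to each of the 16 symbols of VDTDDTVDTDVDDTVD gives the pieces DT VD TD VD VD TD DT VD TD VD DT VD VD TD DT VD, which concatenate to the answer.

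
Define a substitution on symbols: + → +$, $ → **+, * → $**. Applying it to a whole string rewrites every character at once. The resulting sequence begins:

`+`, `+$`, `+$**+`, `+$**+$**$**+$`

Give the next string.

+$**+$**$**+$**+$**$****+$**$**+$**+

φ(+$**+$**$**+$) expands symbol-by-symbol to +$ **+ $** $** +$ **+ $** $** **+ $** $** +$ **+; joining the 13 pieces gives the next term.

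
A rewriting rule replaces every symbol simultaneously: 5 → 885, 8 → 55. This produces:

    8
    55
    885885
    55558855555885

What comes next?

Applying the rule to each of the 14 symbols of 55558855555885 gives the pieces 885 885 885 885 55 55 885 885 885 885 885 55 55 885, which concatenate to the answer.

88588588588555558858858858858855555885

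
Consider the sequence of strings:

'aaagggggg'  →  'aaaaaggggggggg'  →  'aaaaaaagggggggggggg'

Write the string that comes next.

Reading off run lengths: a runs 3, 5, 7; g runs 6, 9, 12 — each is linear in n, where the shown terms are n = 2, 3, 4.
For the next term, n = 5, so the run lengths are 9, 15.

aaaaaaaaaggggggggggggggg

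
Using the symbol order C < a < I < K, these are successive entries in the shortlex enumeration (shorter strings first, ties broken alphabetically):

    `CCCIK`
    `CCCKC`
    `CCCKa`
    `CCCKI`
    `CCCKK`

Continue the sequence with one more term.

CCaCC

Treat CCCKK as a base-4 numeral over the given alphabet and add one, carrying through any trailing K's.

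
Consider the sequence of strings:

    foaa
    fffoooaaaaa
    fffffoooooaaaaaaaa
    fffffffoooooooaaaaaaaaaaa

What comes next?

Term n consists of 2n-1 f's, followed by 2n-1 o's, followed by 3n-1 a's (n = 1, 2, …).
At n = 5 the blocks have lengths 9, 9, 14.

fffffffffoooooooooaaaaaaaaaaaaaa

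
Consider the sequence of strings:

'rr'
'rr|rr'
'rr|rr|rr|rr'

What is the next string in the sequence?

s(k+1) = s(k)·|·s(k) — each term doubles the last with '|' between the halves.
So the next term is two copies of rr|rr|rr|rr with '|' between the halves.

rr|rr|rr|rr|rr|rr|rr|rr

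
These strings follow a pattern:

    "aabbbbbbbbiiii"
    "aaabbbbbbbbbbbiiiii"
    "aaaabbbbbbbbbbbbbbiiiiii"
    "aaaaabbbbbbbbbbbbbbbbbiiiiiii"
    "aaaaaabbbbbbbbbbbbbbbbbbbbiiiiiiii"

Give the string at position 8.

The n-th term is n a's then 3n+2 b's then n+2 i's, where the shown terms are n = 2, 3, 4, 5, 6.
For term 8, n = 9, so the run lengths are 9, 29, 11.

aaaaaaaaabbbbbbbbbbbbbbbbbbbbbbbbbbbbbiiiiiiiiiii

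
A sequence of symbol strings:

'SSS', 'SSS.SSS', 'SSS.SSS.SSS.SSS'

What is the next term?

Every step duplicates the string with '.' between the halves.
Doubling SSS.SSS.SSS.SSS with '.' between the halves:

SSS.SSS.SSS.SSS.SSS.SSS.SSS.SSS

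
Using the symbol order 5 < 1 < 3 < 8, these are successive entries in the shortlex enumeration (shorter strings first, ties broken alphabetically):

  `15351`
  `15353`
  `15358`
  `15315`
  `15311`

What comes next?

15313

Find the rightmost character of 15311 below 8, bump it to the next letter, and reset everything to its right to 5.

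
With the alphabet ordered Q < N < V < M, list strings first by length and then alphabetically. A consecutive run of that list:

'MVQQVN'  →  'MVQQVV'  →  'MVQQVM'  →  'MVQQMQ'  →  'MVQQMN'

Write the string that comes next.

The successor of MVQQMN increments the rightmost position that isn't already M and resets every position after it to Q.

MVQQMV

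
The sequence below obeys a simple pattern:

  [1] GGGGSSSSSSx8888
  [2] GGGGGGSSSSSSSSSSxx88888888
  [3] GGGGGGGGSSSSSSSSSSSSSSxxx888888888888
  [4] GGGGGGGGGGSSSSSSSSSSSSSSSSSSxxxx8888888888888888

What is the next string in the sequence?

Reading off run lengths: G runs 4, 6, 8, 10; S runs 6, 10, 14, 18; x runs 1, 2, 3, 4; 8 runs 4, 8, 12, 16 — each is linear in n (n = 1, 2, …).
For the next term, n = 5, so the run lengths are 12, 22, 5, 20.

GGGGGGGGGGGGSSSSSSSSSSSSSSSSSSSSSSxxxxx88888888888888888888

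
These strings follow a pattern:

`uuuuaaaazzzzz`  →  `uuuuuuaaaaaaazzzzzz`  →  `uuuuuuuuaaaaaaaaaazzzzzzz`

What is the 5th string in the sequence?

uuuuuuuuuuuuaaaaaaaaaaaaaaaazzzzzzzzz

Each string has the form u^{2n} a^{3n-2} z^{n+3}, where the shown terms are n = 2, 3, 4.
For term 5, n = 6, so the run lengths are 12, 16, 9.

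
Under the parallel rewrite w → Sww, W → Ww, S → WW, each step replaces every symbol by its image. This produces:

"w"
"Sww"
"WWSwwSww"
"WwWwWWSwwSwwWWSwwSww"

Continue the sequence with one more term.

Replace each of the 20 characters of WwWwWWSwwSwwWWSwwSww in place — Ww Sww Ww Sww Ww Ww WW Sww Sww WW Sww Sww Ww Ww WW Sww Sww WW Sww Sww — and concatenate.

WwSwwWwSwwWwWwWWSwwSwwWWSwwSwwWwWwWWSwwSwwWWSwwSww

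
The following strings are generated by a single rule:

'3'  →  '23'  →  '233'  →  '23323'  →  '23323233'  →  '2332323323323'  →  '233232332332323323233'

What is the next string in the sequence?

This is a Fibonacci-style word recurrence s(k) = s(k−1)·s(k−2): e.g. 23·3 = 233.
The next term joins 233232332332323323233 and 2332323323323.

2332323323323233232332332323323323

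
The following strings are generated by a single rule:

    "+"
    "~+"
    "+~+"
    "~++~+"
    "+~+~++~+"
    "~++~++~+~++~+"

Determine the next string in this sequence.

This is a Fibonacci-style word recurrence s(k) = s(k−2)·s(k−1): e.g. +·~+ = +~+.
The next term joins +~+~++~+ and ~++~++~+~++~+.

+~+~++~+~++~++~+~++~+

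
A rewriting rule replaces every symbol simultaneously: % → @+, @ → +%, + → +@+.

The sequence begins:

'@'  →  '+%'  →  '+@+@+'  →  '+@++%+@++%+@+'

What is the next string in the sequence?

Rewriting the 13 symbols of +@++%+@++%+@+ one by one yields +@+ +% +@+ +@+ @+ +@+ +% +@+ +@+ @+ +@+ +% +@+; concatenated:

+@++%+@++@+@++@++%+@++@+@++@++%+@+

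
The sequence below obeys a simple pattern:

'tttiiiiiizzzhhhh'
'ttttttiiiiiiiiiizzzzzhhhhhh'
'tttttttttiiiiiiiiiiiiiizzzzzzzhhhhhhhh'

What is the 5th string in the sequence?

Each string has the form t^{3n} i^{4n+2} z^{2n+1} h^{2n+2} (n = 1, 2, …).
At n = 5 the blocks have lengths 15, 22, 11, 12.

tttttttttttttttiiiiiiiiiiiiiiiiiiiiiizzzzzzzzzzzhhhhhhhhhhhh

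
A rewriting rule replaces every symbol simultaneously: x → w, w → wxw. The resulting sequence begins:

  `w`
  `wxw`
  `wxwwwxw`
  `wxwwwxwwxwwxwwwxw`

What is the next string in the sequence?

φ(wxwwwxwwxwwxwwwxw) expands symbol-by-symbol to wxw w wxw wxw wxw w wxw wxw w wxw wxw w wxw wxw wxw w wxw; joining the 17 pieces gives the next term.

wxwwwxwwxwwxwwwxwwxwwwxwwxwwwxwwxwwxwwwxw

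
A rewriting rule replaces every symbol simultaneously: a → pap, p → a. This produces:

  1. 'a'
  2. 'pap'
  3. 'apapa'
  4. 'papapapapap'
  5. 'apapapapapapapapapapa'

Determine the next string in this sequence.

Rewriting the 21 symbols of apapapapapapapapapapa one by one yields pap a pap a pap a pap a pap a pap a pap a pap a pap a pap a pap; concatenated:

papapapapapapapapapapapapapapapapapapapapap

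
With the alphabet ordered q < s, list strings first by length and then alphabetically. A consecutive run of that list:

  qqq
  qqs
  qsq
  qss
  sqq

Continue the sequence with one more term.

sqs

The successor of sqq increments the rightmost position that isn't already s and resets every position after it to q.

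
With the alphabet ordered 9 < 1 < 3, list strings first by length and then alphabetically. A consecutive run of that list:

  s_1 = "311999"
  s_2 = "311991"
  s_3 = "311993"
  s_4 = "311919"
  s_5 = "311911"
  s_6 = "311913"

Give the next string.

311939

The successor of 311913 increments the rightmost position that isn't already 3 and resets every position after it to 9.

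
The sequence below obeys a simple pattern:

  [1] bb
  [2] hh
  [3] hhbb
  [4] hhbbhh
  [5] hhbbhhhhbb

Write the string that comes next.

hhbbhhhhbbhhbbhh

From term 3 onward, concatenate the last term with the second-to-last: hh·bb = hhbb, hhbb·hh = hhbbhh, …
So term 6 is hhbbhhhhbb·hhbbhh.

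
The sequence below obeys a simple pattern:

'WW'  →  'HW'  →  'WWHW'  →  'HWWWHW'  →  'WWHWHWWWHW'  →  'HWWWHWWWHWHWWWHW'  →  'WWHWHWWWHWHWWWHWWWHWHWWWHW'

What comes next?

Each term (from the third on) is the two preceding terms concatenated in order: term 3 = WW·HW = WWHW.
The next term joins HWWWHWWWHWHWWWHW and WWHWHWWWHWHWWWHWWWHWHWWWHW.

HWWWHWWWHWHWWWHWWWHWHWWWHWHWWWHWWWHWHWWWHW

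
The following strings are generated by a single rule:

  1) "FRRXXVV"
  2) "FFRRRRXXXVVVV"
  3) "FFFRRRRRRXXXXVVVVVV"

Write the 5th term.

Each string has the form F^{n} R^{2n} X^{n+1} V^{2n} (n = 1, 2, …).
At n = 5 the blocks have lengths 5, 10, 6, 10.

FFFFFRRRRRRRRRRXXXXXXVVVVVVVVVV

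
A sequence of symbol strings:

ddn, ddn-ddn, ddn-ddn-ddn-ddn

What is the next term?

Each string is two copies of the previous one joined by '-'.
Doubling ddn-ddn-ddn-ddn with '-' between the halves:

ddn-ddn-ddn-ddn-ddn-ddn-ddn-ddn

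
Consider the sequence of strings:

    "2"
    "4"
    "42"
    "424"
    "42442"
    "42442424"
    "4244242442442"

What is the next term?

424424244244242442424

From term 3 onward, concatenate the last term with the second-to-last: 4·2 = 42, 42·4 = 424, …
So term 8 is 4244242442442·42442424.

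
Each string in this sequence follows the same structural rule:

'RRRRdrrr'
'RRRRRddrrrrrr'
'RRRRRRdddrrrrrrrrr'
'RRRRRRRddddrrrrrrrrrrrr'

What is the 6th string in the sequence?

Reading off run lengths: R runs 4, 5, 6, 7; d runs 1, 2, 3, 4; r runs 3, 6, 9, 12 — each is linear in n (n = 1, 2, …).
Setting n = 6 gives 9, 6, 18 characters in each block.

RRRRRRRRRddddddrrrrrrrrrrrrrrrrrr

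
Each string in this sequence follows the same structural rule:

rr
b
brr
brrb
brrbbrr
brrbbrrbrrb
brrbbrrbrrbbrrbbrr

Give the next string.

This is a Fibonacci-style word recurrence s(k) = s(k−1)·s(k−2): e.g. b·rr = brr.
Continuing: brrbbrrbrrbbrrbbrr · brrbbrrbrrb gives term 8.

brrbbrrbrrbbrrbbrrbrrbbrrbrrb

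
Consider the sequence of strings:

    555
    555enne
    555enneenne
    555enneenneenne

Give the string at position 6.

555enneenneenneenneenne

The strings grow by a fixed suffix enne each time.
From 555enneenneenne, 2 further steps: 555enneenneenne → 555enneenneenneenne → (answer).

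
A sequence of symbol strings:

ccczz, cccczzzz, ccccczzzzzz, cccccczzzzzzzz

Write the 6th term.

Reading off run lengths: c runs 3, 4, 5, 6; z runs 2, 4, 6, 8 — each is linear in n (n = 1, 2, …).
Setting n = 6 gives 8, 12 characters in each block.

cccccccczzzzzzzzzzzz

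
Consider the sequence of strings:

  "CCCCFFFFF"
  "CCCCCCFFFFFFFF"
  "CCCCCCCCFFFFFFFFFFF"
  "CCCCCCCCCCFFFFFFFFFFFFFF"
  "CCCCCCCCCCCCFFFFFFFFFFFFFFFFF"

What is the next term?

Each string has the form C^{2n+2} F^{3n+2} (n = 1, 2, …).
At n = 6 the blocks have lengths 14, 20.

CCCCCCCCCCCCCCFFFFFFFFFFFFFFFFFFFF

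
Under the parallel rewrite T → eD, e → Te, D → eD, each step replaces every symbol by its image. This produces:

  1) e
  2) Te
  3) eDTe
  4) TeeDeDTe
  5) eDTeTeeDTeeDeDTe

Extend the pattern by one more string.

Applying the rule to each of the 16 symbols of eDTeTeeDTeeDeDTe gives the pieces Te eD eD Te eD Te Te eD eD Te Te eD Te eD eD Te, which concatenate to the answer.

TeeDeDTeeDTeTeeDeDTeTeeDTeeDeDTe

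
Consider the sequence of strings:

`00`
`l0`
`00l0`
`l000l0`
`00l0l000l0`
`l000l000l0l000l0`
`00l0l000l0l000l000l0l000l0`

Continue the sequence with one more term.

l000l000l0l000l000l0l000l0l000l000l0l000l0

Each term (from the third on) is the two preceding terms concatenated in order: term 3 = 00·l0 = 00l0.
Continuing: l000l000l0l000l0 · 00l0l000l0l000l000l0l000l0 gives term 8.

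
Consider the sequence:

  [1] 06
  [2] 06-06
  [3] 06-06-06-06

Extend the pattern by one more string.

Every step duplicates the string with '-' between the halves.
Doubling 06-06-06-06 with '-' between the halves:

06-06-06-06-06-06-06-06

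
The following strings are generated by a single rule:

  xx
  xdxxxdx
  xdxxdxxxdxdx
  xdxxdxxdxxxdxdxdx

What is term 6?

Every step adds xdx to the front and dx to the end of the previous string.
From xdxxdxxdxxxdxdxdx, 2 further steps: xdxxdxxdxxxdxdxdx → xdxxdxxdxxdxxxdxdxdxdx → (answer).

xdxxdxxdxxdxxdxxxdxdxdxdxdx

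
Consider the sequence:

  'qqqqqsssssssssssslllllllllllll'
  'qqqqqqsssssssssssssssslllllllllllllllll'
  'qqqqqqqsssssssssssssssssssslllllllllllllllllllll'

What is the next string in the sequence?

qqqqqqqqsssssssssssssssssssssssslllllllllllllllllllllllll

Each string has the form q^{n+2} s^{4n} l^{4n+1}, where the shown terms are n = 3, 4, 5.
At n = 6 the blocks have lengths 8, 24, 25.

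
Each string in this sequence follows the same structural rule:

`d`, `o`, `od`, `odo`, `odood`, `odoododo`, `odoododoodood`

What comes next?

From term 3 onward, concatenate the last term with the second-to-last: o·d = od, od·o = odo, …
The next term joins odoododoodood and odoododo.

odoododoodoododoododo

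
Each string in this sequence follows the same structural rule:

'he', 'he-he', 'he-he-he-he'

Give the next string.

he-he-he-he-he-he-he-he

s(k+1) = s(k)·-·s(k) — each term doubles the last with '-' between the halves.
So the next term is two copies of he-he-he-he with '-' between the halves.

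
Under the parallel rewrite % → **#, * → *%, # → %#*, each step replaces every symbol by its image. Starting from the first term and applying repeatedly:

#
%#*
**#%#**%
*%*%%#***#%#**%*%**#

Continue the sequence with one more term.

Rewriting the 20 symbols of *%*%%#***#%#**%*%**# one by one yields *% **# *% **# **# %#* *% *% *% %#* **# %#* *% *% **# *% **# *% *% %#*; concatenated:

*%**#*%**#**#%#**%*%*%%#***#%#**%*%**#*%**#*%*%%#*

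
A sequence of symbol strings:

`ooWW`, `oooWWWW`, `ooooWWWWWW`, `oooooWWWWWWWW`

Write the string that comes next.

ooooooWWWWWWWWWW

The n-th term is n+1 o's then 2n W's (n = 1, 2, …).
At n = 5 the blocks have lengths 6, 10.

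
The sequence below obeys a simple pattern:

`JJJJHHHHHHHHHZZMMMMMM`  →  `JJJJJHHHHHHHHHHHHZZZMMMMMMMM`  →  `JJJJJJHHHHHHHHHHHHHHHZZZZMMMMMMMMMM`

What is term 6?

JJJJJJJJJHHHHHHHHHHHHHHHHHHHHHHHHZZZZZZZMMMMMMMMMMMMMMMM

Reading off run lengths: J runs 4, 5, 6; H runs 9, 12, 15; Z runs 2, 3, 4; M runs 6, 8, 10 — each is linear in n, where the shown terms are n = 3, 4, 5.
At n = 8 the blocks have lengths 9, 24, 7, 16.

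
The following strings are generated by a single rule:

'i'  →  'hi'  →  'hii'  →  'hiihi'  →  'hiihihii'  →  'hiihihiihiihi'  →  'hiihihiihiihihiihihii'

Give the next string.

This is a Fibonacci-style word recurrence s(k) = s(k−1)·s(k−2): e.g. hi·i = hii.
So term 8 is hiihihiihiihihiihihii·hiihihiihiihi.

hiihihiihiihihiihihiihiihihiihiihi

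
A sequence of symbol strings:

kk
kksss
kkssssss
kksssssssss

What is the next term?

kkssssssssssss

Every step adds sss to the end: s(k+1) = s(k)·sss.
One more step from kksssssssss gives the answer.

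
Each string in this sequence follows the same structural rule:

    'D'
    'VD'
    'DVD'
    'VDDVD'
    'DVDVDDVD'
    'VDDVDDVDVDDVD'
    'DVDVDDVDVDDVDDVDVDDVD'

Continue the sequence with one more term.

Each term (from the third on) is the two preceding terms concatenated in order: term 3 = D·VD = DVD.
Continuing: VDDVDDVDVDDVD · DVDVDDVDVDDVDDVDVDDVD gives term 8.

VDDVDDVDVDDVDDVDVDDVDVDDVDDVDVDDVD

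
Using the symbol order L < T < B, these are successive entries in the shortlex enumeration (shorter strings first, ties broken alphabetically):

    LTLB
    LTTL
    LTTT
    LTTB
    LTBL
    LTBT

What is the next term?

LTBB

The successor of LTBT increments the rightmost position that isn't already B and resets every position after it to L.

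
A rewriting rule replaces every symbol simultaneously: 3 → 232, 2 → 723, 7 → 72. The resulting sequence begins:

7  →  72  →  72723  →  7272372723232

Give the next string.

72723727232327272372723232723232723

Applying the rule to each of the 13 symbols of 7272372723232 gives the pieces 72 723 72 723 232 72 723 72 723 232 723 232 723, which concatenate to the answer.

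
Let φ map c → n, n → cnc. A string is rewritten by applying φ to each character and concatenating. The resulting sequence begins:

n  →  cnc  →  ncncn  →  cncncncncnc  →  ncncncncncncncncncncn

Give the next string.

Replace each of the 21 characters of ncncncncncncncncncncn in place — cnc n cnc n cnc n cnc n cnc n cnc n cnc n cnc n cnc n cnc n cnc — and concatenate.

cncncncncncncncncncncncncncncncncncncncncnc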